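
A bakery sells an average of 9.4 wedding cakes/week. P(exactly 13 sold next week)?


Poisson(λ=9.4): P(X=13) = e^(-λ)×λ^k/k!
= e^(-9.4) × 9.4^13 / 13!
≈ 8.272406556e-05 × 4.47365095925e+12 / 6227020800 ≈ 0.059431

P(X=13) ≈ 0.059431 ≈ 5.94%


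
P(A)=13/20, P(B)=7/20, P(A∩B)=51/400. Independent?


P(A)×P(B) = 91/400
P(A∩B) = 51/400
Not equal → NOT independent

No, not independent


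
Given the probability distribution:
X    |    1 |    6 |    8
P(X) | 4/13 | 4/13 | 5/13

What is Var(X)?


E[X] = 68/13
E[X²] = 36
Var(X) = E[X²] - (E[X])² = 36 - 4624/169 = 1460/169

Var(X) = 1460/169 ≈ 8.6391


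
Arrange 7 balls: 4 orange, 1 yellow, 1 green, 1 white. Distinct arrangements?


7!/(4!×1!×1!×1!) = 210

210


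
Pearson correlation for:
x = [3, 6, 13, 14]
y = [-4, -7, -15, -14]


n=4, Σx=36, Σy=-40, Σxy=-445, Σx²=410, Σy²=486
r = (4×(-445) - 36×(-40))/√((4×410 - 36²)(4×486 - (-40)²))
= -340/√(344×344) = -340/√118336 ≈ -340/344.0000 ≈ -0.9884

r ≈ -0.9884


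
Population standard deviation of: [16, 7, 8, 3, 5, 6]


Mean = 45/6 = 15/2
  (16-15/2)²=289/4
  (7-15/2)²=1/4
  (8-15/2)²=1/4
  (3-15/2)²=81/4
  (5-15/2)²=25/4
  (6-15/2)²=9/4
Σ(x-μ)² = 203/2
σ² = (203/2)/6 = 203/12

σ = √(203/12) ≈ 4.1130


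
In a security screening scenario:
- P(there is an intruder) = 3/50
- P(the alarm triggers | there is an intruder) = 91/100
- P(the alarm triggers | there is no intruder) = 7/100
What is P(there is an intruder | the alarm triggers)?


Using Bayes' theorem:
P(A|B) = P(B|A)·P(A) / P(B)

P(the alarm triggers) = 91/100 × 3/50 + 7/100 × 47/50
= 273/5000 + 329/5000 = 301/2500

P(there is an intruder|the alarm triggers) = (273/5000) / (301/2500) = 39/86

P(there is an intruder|the alarm triggers) = 39/86 ≈ 45.35%


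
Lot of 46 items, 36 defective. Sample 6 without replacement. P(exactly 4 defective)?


Hypergeometric: C(36,4)×C(10,2)/C(46,6)
= 58905×45/9366819 = 11475/40549

P(X=4) = 11475/40549 ≈ 28.30%


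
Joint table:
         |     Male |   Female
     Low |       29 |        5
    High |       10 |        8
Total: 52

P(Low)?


P(Low) = (29+5)/52 = 34/52 = 17/26

P(Low) = 17/26 ≈ 65.38%


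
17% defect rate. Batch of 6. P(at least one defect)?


P(all good) = (83/100)^6 = 326940373369/1000000000000
P(≥1 defect) = 673059626631/1000000000000

P = 673059626631/1000000000000 ≈ 67.31%


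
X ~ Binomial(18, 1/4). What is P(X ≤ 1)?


P(X ≤ 1) = Σ P(X=i) for i=0..1
P(X=0) = 387420489/68719476736
P(X=1) = 1162261467/34359738368
Sum = 2711943423/68719476736

P(X ≤ 1) = 2711943423/68719476736 ≈ 3.95%


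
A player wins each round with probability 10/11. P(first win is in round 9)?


Geometric: P(X=9) = (1-p)^(k-1)×p = (1/11)^8×10/11 = 10/2357947691

P(X=9) = 10/2357947691 ≈ 0.00%


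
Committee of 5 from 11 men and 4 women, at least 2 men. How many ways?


Count by #men:
  2M,3W: C(11,2)×C(4,3)=220
  3M,2W: C(11,3)×C(4,2)=990
  4M,1W: C(11,4)×C(4,1)=1320
  5M,0W: C(11,5)×C(4,0)=462
Total = 2992

2992


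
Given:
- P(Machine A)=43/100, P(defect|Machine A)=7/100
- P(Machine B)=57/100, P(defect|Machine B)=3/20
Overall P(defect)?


P(B) = Σ P(B|Aᵢ)×P(Aᵢ)
  7/100×43/100 = 301/10000
  3/20×57/100 = 171/2000
Sum = 289/2500

P(defect) = 289/2500 ≈ 11.56%


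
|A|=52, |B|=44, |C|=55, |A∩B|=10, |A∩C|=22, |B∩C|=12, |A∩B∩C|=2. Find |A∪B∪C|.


|A∪B∪C| = 52+44+55-10-22-12+2 = 109

|A∪B∪C| = 109


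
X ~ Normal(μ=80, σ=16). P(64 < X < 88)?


z₁=(64-80)/16=-1.0, z₂=(88-80)/16=0.5
P = Φ(0.5) - Φ(-1.0) = 0.691462 - 0.158655 = 0.532807 ≈ 0.5328

P(64 < X < 88) ≈ 0.5328


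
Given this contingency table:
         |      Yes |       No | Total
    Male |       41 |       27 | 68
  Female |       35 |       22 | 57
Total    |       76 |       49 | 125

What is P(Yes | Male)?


P(Yes | Male) = 41/(41+27) = 41/68

P(Yes|Male) = 41/68 ≈ 60.29%


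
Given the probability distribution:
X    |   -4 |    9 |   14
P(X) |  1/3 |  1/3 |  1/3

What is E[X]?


E[X] = Σ x·P(X=x)
= (-4)×(1/3) + (9)×(1/3) + (14)×(1/3)
= 19/3

E[X] = 19/3


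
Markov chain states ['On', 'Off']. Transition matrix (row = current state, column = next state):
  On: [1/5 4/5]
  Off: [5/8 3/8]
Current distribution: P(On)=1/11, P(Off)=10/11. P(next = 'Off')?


P(next=Off) = Σᵢ P(now=i)×P(i→Off)
= 1/11×4/5 + 10/11×3/8
= 4/55 + 15/44 = 91/220

P = 91/220 ≈ 0.4136


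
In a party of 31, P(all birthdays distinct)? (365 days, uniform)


P(all different) = Π(365-i)/365 for i=0..30
= (365/365)×(364/365)×...×(335/365)
= 0.269545

P ≈ 0.2695 ≈ 26.95%


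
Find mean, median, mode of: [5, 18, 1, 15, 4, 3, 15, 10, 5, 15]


Sorted: [1, 3, 4, 5, 5, 10, 15, 15, 15, 18]
Mean = 91/10
Median = 15/2
Freq: {5: 2, 18: 1, 1: 1, 15: 3, 4: 1, 3: 1, 10: 1}
Mode: [15]

Mean=91/10, Median=15/2, Mode=15


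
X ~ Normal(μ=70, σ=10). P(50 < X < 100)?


z₁=(50-70)/10=-2.0, z₂=(100-70)/10=3.0
P = Φ(3.0) - Φ(-2.0) = 0.998650 - 0.022750 = 0.975900 ≈ 0.9759

P(50 < X < 100) ≈ 0.9759


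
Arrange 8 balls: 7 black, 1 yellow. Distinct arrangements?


8!/(7!×1!) = 8

8


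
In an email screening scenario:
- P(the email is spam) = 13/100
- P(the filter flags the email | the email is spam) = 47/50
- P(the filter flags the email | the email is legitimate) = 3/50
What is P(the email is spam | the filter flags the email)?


Using Bayes' theorem:
P(A|B) = P(B|A)·P(A) / P(B)

P(the filter flags the email) = 47/50 × 13/100 + 3/50 × 87/100
= 611/5000 + 261/5000 = 109/625

P(the email is spam|the filter flags the email) = (611/5000) / (109/625) = 611/872

P(the email is spam|the filter flags the email) = 611/872 ≈ 70.07%


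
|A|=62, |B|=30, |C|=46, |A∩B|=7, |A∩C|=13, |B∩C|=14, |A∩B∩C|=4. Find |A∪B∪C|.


|A∪B∪C| = 62+30+46-7-13-14+4 = 108

|A∪B∪C| = 108


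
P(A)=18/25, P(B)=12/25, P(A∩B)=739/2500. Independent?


P(A)×P(B) = 216/625
P(A∩B) = 739/2500
Not equal → NOT independent

No, not independent


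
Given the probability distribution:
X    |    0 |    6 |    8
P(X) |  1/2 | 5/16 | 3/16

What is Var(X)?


E[X] = 27/8
E[X²] = 93/4
Var(X) = E[X²] - (E[X])² = 93/4 - 729/64 = 759/64

Var(X) = 759/64 ≈ 11.8594


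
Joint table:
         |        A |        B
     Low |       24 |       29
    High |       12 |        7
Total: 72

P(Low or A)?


P(Low∨A) = P(Low) + P(A) - P(Low∧A)
= (53 + 36 - 24)/72 = 65/72

P = 65/72 ≈ 90.28%


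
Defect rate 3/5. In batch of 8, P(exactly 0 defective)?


Binomial: P(X=0) = C(8,0)×p^0×(1-p)^8
= 1 × 1 × 256/390625 = 256/390625

P(X=0) = 256/390625 ≈ 0.07%


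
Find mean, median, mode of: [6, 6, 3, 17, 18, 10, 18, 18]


Sorted: [3, 6, 6, 10, 17, 18, 18, 18]
Mean = 96/8 = 12
Median = 27/2
Freq: {6: 2, 3: 1, 17: 1, 18: 3, 10: 1}
Mode: [18]

Mean=12, Median=27/2, Mode=18


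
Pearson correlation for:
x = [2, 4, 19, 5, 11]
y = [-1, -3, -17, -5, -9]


n=5, Σx=41, Σy=-35, Σxy=-461, Σx²=527, Σy²=405
r = (5×(-461) - 41×(-35))/√((5×527 - 41²)(5×405 - (-35)²))
= -870/√(954×800) = -870/√763200 ≈ -870/873.6132 ≈ -0.9959

r ≈ -0.9959


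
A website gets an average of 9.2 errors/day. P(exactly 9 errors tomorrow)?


Poisson(λ=9.2): P(X=9) = e^(-λ)×λ^k/k!
= e^(-9.2) × 9.2^9 / 9!
≈ 0.0001010394018 × 472161363.287 / 362880 ≈ 0.131467

P(X=9) ≈ 0.131467 ≈ 13.15%


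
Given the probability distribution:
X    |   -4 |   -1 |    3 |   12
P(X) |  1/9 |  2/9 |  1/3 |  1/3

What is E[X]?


E[X] = Σ x·P(X=x)
= (-4)×(1/9) + (-1)×(2/9) + (3)×(1/3) + (12)×(1/3)
= 13/3

E[X] = 13/3


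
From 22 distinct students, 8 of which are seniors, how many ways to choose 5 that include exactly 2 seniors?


Choose 2 of the 8 seniors and 3 of the other 14 students:
C(8,2)×C(14,3) = 28×364 = 10192

10192


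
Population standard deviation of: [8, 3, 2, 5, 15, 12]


Mean = 45/6 = 15/2
  (8-15/2)²=1/4
  (3-15/2)²=81/4
  (2-15/2)²=121/4
  (5-15/2)²=25/4
  (15-15/2)²=225/4
  (12-15/2)²=81/4
Σ(x-μ)² = 267/2
σ² = (267/2)/6 = 89/4

σ = √(89/4) ≈ 4.7170


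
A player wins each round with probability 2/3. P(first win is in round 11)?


Geometric: P(X=11) = (1-p)^(k-1)×p = (1/3)^10×2/3 = 2/177147

P(X=11) = 2/177147 ≈ 0.00%


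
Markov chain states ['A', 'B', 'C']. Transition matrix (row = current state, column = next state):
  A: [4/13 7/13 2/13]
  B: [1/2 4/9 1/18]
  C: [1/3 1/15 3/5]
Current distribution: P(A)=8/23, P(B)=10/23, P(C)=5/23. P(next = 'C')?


P(next=C) = Σᵢ P(now=i)×P(i→C)
= 8/23×2/13 + 10/23×1/18 + 5/23×3/5
= 16/299 + 5/207 + 3/23 = 560/2691

P = 560/2691 ≈ 0.2081


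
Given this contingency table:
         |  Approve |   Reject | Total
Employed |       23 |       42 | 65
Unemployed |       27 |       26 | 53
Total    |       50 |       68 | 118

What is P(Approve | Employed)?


P(Approve | Employed) = 23/(23+42) = 23/65

P(Approve|Employed) = 23/65 ≈ 35.38%


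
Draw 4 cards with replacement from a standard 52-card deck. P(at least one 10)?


P(not a 10) = 48/52 = 12/13
P(none in 4 draws) = (12/13)^4 = 20736/28561
P(≥1 10) = 1 - 20736/28561 = 7825/28561

P = 7825/28561 ≈ 27.40%


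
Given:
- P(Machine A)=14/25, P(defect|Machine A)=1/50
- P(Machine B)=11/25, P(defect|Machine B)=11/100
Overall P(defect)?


P(B) = Σ P(B|Aᵢ)×P(Aᵢ)
  1/50×14/25 = 7/625
  11/100×11/25 = 121/2500
Sum = 149/2500

P(defect) = 149/2500 ≈ 5.96%


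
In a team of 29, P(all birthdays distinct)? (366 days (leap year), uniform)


P(all different) = Π(366-i)/366 for i=0..28
= (366/366)×(365/366)×...×(338/366)
= 0.320056

P ≈ 0.3201 ≈ 32.01%


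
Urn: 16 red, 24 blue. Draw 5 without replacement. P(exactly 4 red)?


Hypergeometric: C(16,4)×C(24,1)/C(40,5)
= 1820×24/658008 = 140/2109

P(X=4) = 140/2109 ≈ 6.64%


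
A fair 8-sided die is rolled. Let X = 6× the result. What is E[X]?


E[die] = (1+8)/2 = 9/2
E[X] = 6 × 9/2 = 27

E[X] = 27


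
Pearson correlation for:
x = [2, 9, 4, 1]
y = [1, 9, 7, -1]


n=4, Σx=16, Σy=16, Σxy=110, Σx²=102, Σy²=132
r = (4×110 - 16×16)/√((4×102 - 16²)(4×132 - 16²))
= 184/√(152×272) = 184/√41344 ≈ 184/203.3322 ≈ 0.9049

r ≈ 0.9049


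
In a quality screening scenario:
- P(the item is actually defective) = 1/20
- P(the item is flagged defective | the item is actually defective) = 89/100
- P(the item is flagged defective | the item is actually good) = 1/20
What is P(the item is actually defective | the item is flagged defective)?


Using Bayes' theorem:
P(A|B) = P(B|A)·P(A) / P(B)

P(the item is flagged defective) = 89/100 × 1/20 + 1/20 × 19/20
= 89/2000 + 19/400 = 23/250

P(the item is actually defective|the item is flagged defective) = (89/2000) / (23/250) = 89/184

P(the item is actually defective|the item is flagged defective) = 89/184 ≈ 48.37%


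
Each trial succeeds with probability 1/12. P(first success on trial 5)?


Geometric: P(X=5) = (1-p)^(k-1)×p = (11/12)^4×1/12 = 14641/248832

P(X=5) = 14641/248832 ≈ 5.88%


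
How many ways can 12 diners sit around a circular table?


Circular arrangements of 12 distinct objects: fix one position to break rotational symmetry.
(n-1)! = 11! = 39916800

39916800


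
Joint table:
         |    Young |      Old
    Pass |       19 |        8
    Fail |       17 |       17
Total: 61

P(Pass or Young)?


P(Pass∨Young) = P(Pass) + P(Young) - P(Pass∧Young)
= (27 + 36 - 19)/61 = 44/61

P = 44/61 ≈ 72.13%


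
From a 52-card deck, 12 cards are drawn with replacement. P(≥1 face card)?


P(not a face card) = 40/52 = 10/13
P(none in 12 draws) = (10/13)^12 = 1000000000000/23298085122481
P(≥1 face card) = 1 - 1000000000000/23298085122481 = 22298085122481/23298085122481

P = 22298085122481/23298085122481 ≈ 95.71%


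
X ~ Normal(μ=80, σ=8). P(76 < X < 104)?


z₁=(76-80)/8=-0.5, z₂=(104-80)/8=3.0
P = Φ(3.0) - Φ(-0.5) = 0.998650 - 0.308538 = 0.690112 ≈ 0.6901

P(76 < X < 104) ≈ 0.6901


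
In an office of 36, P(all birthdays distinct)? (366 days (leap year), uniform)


P(all different) = Π(366-i)/366 for i=0..35
= (366/366)×(365/366)×...×(331/366)
= 0.168667

P ≈ 0.1687 ≈ 16.87%


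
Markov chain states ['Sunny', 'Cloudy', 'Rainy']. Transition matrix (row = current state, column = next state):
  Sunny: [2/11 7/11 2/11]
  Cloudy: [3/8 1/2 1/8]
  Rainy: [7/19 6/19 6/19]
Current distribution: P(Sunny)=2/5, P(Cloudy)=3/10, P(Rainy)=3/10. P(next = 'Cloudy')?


P(next=Cloudy) = Σᵢ P(now=i)×P(i→Cloudy)
= 2/5×7/11 + 3/10×1/2 + 3/10×6/19
= 14/55 + 3/20 + 9/95 = 2087/4180

P = 2087/4180 ≈ 0.4993


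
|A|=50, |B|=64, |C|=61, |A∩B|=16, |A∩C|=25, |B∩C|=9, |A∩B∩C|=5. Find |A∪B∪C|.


|A∪B∪C| = 50+64+61-16-25-9+5 = 130

|A∪B∪C| = 130


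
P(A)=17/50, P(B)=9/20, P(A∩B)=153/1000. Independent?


P(A)×P(B) = 153/1000
P(A∩B) = 153/1000
Equal ✓ → Independent

Yes, independent


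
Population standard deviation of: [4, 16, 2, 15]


Mean = 37/4
  (4-37/4)²=441/16
  (16-37/4)²=729/16
  (2-37/4)²=841/16
  (15-37/4)²=529/16
Σ(x-μ)² = 635/4
σ² = (635/4)/4 = 635/16

σ = √(635/16) ≈ 6.2998


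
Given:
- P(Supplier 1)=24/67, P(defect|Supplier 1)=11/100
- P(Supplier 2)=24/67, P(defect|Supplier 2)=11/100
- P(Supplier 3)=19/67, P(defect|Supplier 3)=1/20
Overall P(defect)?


P(B) = Σ P(B|Aᵢ)×P(Aᵢ)
  11/100×24/67 = 66/1675
  11/100×24/67 = 66/1675
  1/20×19/67 = 19/1340
Sum = 623/6700

P(defect) = 623/6700 ≈ 9.30%


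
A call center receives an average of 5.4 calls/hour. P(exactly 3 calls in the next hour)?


Poisson(λ=5.4): P(X=3) = e^(-λ)×λ^k/k!
= e^(-5.4) × 5.4^3 / 3!
≈ 0.004516580943 × 157.464 / 6 ≈ 0.118533

P(X=3) ≈ 0.118533 ≈ 11.85%


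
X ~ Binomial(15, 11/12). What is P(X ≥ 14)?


P(X ≥ 14) = Σ P(X=i) for i=14..15
P(X=14) = 1898749167916205/5135673858195456
P(X=15) = 4177248169415651/15407021574586368
Sum = 4936747836582133/7703510787293184

P(X ≥ 14) = 4936747836582133/7703510787293184 ≈ 64.08%


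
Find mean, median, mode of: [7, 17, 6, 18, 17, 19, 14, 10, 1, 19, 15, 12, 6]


Sorted: [1, 6, 6, 7, 10, 12, 14, 15, 17, 17, 18, 19, 19]
Mean = 161/13
Median = 14
Freq: {7: 1, 17: 2, 6: 2, 18: 1, 19: 2, 14: 1, 10: 1, 1: 1, 15: 1, 12: 1}
Mode: [6, 17, 19]

Mean=161/13, Median=14, Mode=[6, 17, 19]


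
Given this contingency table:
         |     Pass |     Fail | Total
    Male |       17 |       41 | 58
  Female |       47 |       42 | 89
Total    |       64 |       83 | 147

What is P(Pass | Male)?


P(Pass | Male) = 17/(17+41) = 17/58

P(Pass|Male) = 17/58 ≈ 29.31%


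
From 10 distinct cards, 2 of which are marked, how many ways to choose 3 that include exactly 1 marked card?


Choose 1 of the 2 marked cards and 2 of the other 8 cards:
C(2,1)×C(8,2) = 2×28 = 56

56


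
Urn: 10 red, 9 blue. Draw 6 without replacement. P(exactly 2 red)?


Hypergeometric: C(10,2)×C(9,4)/C(19,6)
= 45×126/27132 = 135/646

P(X=2) = 135/646 ≈ 20.90%


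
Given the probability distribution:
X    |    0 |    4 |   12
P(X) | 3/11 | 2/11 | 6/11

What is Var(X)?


E[X] = 80/11
E[X²] = 896/11
Var(X) = E[X²] - (E[X])² = 896/11 - 6400/121 = 3456/121

Var(X) = 3456/121 ≈ 28.5620


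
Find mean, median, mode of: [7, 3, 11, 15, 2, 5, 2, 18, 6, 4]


Sorted: [2, 2, 3, 4, 5, 6, 7, 11, 15, 18]
Mean = 73/10
Median = 11/2
Freq: {7: 1, 3: 1, 11: 1, 15: 1, 2: 2, 5: 1, 18: 1, 6: 1, 4: 1}
Mode: [2]

Mean=73/10, Median=11/2, Mode=2


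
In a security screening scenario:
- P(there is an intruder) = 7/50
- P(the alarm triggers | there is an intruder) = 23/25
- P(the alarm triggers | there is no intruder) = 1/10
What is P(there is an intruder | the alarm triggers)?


Using Bayes' theorem:
P(A|B) = P(B|A)·P(A) / P(B)

P(the alarm triggers) = 23/25 × 7/50 + 1/10 × 43/50
= 161/1250 + 43/500 = 537/2500

P(there is an intruder|the alarm triggers) = (161/1250) / (537/2500) = 322/537

P(there is an intruder|the alarm triggers) = 322/537 ≈ 59.96%


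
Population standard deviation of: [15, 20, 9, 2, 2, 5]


Mean = 53/6
  (15-53/6)²=1369/36
  (20-53/6)²=4489/36
  (9-53/6)²=1/36
  (2-53/6)²=1681/36
  (2-53/6)²=1681/36
  (5-53/6)²=529/36
Σ(x-μ)² = 1625/6
σ² = (1625/6)/6 = 1625/36

σ = √(1625/36) ≈ 6.7185


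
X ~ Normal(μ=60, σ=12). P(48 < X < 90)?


z₁=(48-60)/12=-1.0, z₂=(90-60)/12=2.5
P = Φ(2.5) - Φ(-1.0) = 0.993790 - 0.158655 = 0.835135 ≈ 0.8351

P(48 < X < 90) ≈ 0.8351


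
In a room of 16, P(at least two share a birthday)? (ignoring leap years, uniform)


P(all different) = Π(365-i)/365 for i=0..15
= 0.716396
P(match) = 1 - 0.716396 = 0.283604

P ≈ 0.2836 ≈ 28.36%


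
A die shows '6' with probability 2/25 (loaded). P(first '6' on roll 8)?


Geometric: P(X=8) = (1-p)^(k-1)×p = (23/25)^7×2/25 = 6809650894/152587890625

P(X=8) = 6809650894/152587890625 ≈ 4.46%


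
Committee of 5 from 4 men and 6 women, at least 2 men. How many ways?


Count by #men:
  2M,3W: C(4,2)×C(6,3)=120
  3M,2W: C(4,3)×C(6,2)=60
  4M,1W: C(4,4)×C(6,1)=6
Total = 186

186


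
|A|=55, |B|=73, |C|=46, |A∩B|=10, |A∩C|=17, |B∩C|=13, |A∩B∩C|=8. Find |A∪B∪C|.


|A∪B∪C| = 55+73+46-10-17-13+8 = 142

|A∪B∪C| = 142


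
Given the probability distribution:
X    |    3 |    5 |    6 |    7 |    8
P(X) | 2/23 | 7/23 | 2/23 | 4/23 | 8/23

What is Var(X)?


E[X] = 145/23
E[X²] = 973/23
Var(X) = E[X²] - (E[X])² = 973/23 - 21025/529 = 1354/529

Var(X) = 1354/529 ≈ 2.5595


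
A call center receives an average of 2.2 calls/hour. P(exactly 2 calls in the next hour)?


Poisson(λ=2.2): P(X=2) = e^(-λ)×λ^k/k!
= e^(-2.2) × 2.2^2 / 2!
≈ 0.1108031584 × 4.84 / 2 ≈ 0.268144

P(X=2) ≈ 0.268144 ≈ 26.81%


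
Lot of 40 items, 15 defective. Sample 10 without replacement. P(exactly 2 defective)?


Hypergeometric: C(15,2)×C(25,8)/C(40,10)
= 105×1081575/847660528 = 543375/4055792

P(X=2) = 543375/4055792 ≈ 13.40%


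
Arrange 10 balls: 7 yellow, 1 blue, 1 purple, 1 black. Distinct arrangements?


10!/(7!×1!×1!×1!) = 720

720


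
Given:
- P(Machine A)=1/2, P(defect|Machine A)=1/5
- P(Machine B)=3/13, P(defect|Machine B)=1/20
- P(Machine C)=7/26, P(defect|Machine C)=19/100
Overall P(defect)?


P(B) = Σ P(B|Aᵢ)×P(Aᵢ)
  1/5×1/2 = 1/10
  1/20×3/13 = 3/260
  19/100×7/26 = 133/2600
Sum = 423/2600

P(defect) = 423/2600 ≈ 16.27%


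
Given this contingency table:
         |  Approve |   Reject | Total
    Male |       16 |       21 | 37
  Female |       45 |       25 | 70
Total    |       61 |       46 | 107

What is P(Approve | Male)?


P(Approve | Male) = 16/(16+21) = 16/37

P(Approve|Male) = 16/37 ≈ 43.24%


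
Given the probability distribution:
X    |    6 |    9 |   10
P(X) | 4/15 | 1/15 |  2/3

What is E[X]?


E[X] = Σ x·P(X=x)
= (6)×(4/15) + (9)×(1/15) + (10)×(2/3)
= 133/15

E[X] = 133/15


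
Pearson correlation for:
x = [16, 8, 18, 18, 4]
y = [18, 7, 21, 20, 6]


n=5, Σx=64, Σy=72, Σxy=1106, Σx²=984, Σy²=1250
r = (5×1106 - 64×72)/√((5×984 - 64²)(5×1250 - 72²))
= 922/√(824×1066) = 922/√878384 ≈ 922/937.2214 ≈ 0.9838

r ≈ 0.9838


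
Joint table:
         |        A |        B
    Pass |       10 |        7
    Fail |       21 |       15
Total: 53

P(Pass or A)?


P(Pass∨A) = P(Pass) + P(A) - P(Pass∧A)
= (17 + 31 - 10)/53 = 38/53

P = 38/53 ≈ 71.70%


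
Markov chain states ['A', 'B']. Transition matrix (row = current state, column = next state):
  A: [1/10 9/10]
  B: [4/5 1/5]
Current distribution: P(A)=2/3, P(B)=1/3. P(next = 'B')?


P(next=B) = Σᵢ P(now=i)×P(i→B)
= 2/3×9/10 + 1/3×1/5
= 3/5 + 1/15 = 2/3

P = 2/3 ≈ 0.6667


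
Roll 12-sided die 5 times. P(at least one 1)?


P(no 1)^5 = (11/12)^5 = 161051/248832
P(≥1) = 1 - 161051/248832 = 87781/248832

P = 87781/248832 ≈ 35.28%


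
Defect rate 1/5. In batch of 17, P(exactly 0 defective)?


Binomial: P(X=0) = C(17,0)×p^0×(1-p)^17
= 1 × 1 × 17179869184/762939453125 = 17179869184/762939453125

P(X=0) = 17179869184/762939453125 ≈ 2.25%


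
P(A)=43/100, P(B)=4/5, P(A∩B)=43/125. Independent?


P(A)×P(B) = 43/125
P(A∩B) = 43/125
Equal ✓ → Independent

Yes, independent


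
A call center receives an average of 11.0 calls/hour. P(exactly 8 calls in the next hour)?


Poisson(λ=11.0): P(X=8) = e^(-λ)×λ^k/k!
= e^(-11.0) × 11.0^8 / 8!
≈ 1.670170079e-05 × 214358881 / 40320 ≈ 0.088794

P(X=8) ≈ 0.088794 ≈ 8.88%


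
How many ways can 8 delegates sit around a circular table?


Circular arrangements of 8 distinct objects: fix one position to break rotational symmetry.
(n-1)! = 7! = 5040

5040


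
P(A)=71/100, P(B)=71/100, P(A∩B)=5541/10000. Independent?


P(A)×P(B) = 5041/10000
P(A∩B) = 5541/10000
Not equal → NOT independent

No, not independent


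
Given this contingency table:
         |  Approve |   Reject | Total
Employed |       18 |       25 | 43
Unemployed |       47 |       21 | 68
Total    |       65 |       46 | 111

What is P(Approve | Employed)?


P(Approve | Employed) = 18/(18+25) = 18/43

P(Approve|Employed) = 18/43 ≈ 41.86%


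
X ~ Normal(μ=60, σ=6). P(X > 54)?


z = (54-60)/6 = -1.0
P(X > 54) = 1 - P(Z ≤ -1.0) = 1 - 0.1587 = 0.8413

P(X > 54) ≈ 0.8413


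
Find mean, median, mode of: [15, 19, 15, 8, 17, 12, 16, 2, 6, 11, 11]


Sorted: [2, 6, 8, 11, 11, 12, 15, 15, 16, 17, 19]
Mean = 132/11 = 12
Median = 12
Freq: {15: 2, 19: 1, 8: 1, 17: 1, 12: 1, 16: 1, 2: 1, 6: 1, 11: 2}
Mode: [11, 15]

Mean=12, Median=12, Mode=[11, 15]


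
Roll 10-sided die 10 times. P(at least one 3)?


P(no 3)^10 = (9/10)^10 = 3486784401/10000000000
P(≥1) = 1 - 3486784401/10000000000 = 6513215599/10000000000

P = 6513215599/10000000000 ≈ 65.13%


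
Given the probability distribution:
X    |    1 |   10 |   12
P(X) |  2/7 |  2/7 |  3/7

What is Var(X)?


E[X] = 58/7
E[X²] = 634/7
Var(X) = E[X²] - (E[X])² = 634/7 - 3364/49 = 1074/49

Var(X) = 1074/49 ≈ 21.9184


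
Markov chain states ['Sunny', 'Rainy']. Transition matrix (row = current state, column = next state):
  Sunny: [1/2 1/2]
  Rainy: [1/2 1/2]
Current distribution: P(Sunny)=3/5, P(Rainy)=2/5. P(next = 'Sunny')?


P(next=Sunny) = Σᵢ P(now=i)×P(i→Sunny)
= 3/5×1/2 + 2/5×1/2
= 3/10 + 1/5 = 1/2

P = 1/2 ≈ 0.5000


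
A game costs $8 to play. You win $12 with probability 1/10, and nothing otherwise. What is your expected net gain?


E[gain] = (12-8)×1/10 + (-8)×9/10
= 2/5 - 36/5 = -34/5

Expected net gain = $-34/5 ≈ $-6.80


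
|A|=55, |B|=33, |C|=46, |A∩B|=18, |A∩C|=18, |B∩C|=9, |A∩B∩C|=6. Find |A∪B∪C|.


|A∪B∪C| = 55+33+46-18-18-9+6 = 95

|A∪B∪C| = 95


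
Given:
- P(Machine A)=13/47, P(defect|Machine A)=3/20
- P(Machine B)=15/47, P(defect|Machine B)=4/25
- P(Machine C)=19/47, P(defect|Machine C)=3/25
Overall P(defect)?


P(B) = Σ P(B|Aᵢ)×P(Aᵢ)
  3/20×13/47 = 39/940
  4/25×15/47 = 12/235
  3/25×19/47 = 57/1175
Sum = 663/4700

P(defect) = 663/4700 ≈ 14.11%


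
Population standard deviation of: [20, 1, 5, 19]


Mean = 45/4
  (20-45/4)²=1225/16
  (1-45/4)²=1681/16
  (5-45/4)²=625/16
  (19-45/4)²=961/16
Σ(x-μ)² = 1123/4
σ² = (1123/4)/4 = 1123/16

σ = √(1123/16) ≈ 8.3778


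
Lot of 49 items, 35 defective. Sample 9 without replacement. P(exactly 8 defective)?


Hypergeometric: C(35,8)×C(14,1)/C(49,9)
= 23535820×14/2054455634 = 305660/1905803

P(X=8) = 305660/1905803 ≈ 16.04%


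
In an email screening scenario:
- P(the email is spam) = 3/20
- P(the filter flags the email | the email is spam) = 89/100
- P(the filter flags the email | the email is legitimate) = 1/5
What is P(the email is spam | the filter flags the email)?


Using Bayes' theorem:
P(A|B) = P(B|A)·P(A) / P(B)

P(the filter flags the email) = 89/100 × 3/20 + 1/5 × 17/20
= 267/2000 + 17/100 = 607/2000

P(the email is spam|the filter flags the email) = (267/2000) / (607/2000) = 267/607

P(the email is spam|the filter flags the email) = 267/607 ≈ 43.99%


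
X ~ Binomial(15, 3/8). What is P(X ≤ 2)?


P(X ≤ 2) = Σ P(X=i) for i=0..2
P(X=0) = 30517578125/35184372088832
P(X=1) = 274658203125/35184372088832
P(X=2) = 1153564453125/35184372088832
Sum = 1458740234375/35184372088832

P(X ≤ 2) = 1458740234375/35184372088832 ≈ 4.15%


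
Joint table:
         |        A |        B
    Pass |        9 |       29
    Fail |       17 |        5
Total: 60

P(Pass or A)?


P(Pass∨A) = P(Pass) + P(A) - P(Pass∧A)
= (38 + 26 - 9)/60 = 55/60 = 11/12

P = 11/12 ≈ 91.67%


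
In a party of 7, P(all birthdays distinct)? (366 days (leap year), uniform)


P(all different) = Π(366-i)/366 for i=0..6
= (366/366)×(365/366)×...×(360/366)
= 0.943914

P ≈ 0.9439 ≈ 94.39%


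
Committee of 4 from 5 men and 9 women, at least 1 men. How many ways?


Count by #men:
  1M,3W: C(5,1)×C(9,3)=420
  2M,2W: C(5,2)×C(9,2)=360
  3M,1W: C(5,3)×C(9,1)=90
  4M,0W: C(5,4)×C(9,0)=5
Total = 875

875


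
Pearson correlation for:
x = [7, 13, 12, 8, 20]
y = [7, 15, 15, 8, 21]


n=5, Σx=60, Σy=66, Σxy=908, Σx²=826, Σy²=1004
r = (5×908 - 60×66)/√((5×826 - 60²)(5×1004 - 66²))
= 580/√(530×664) = 580/√351920 ≈ 580/593.2285 ≈ 0.9777

r ≈ 0.9777


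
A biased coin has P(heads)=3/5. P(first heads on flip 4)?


Geometric: P(X=4) = (1-p)^(k-1)×p = (2/5)^3×3/5 = 24/625

P(X=4) = 24/625 ≈ 3.84%


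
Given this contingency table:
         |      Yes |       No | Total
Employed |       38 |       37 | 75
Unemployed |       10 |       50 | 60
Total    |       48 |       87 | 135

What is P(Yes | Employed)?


P(Yes | Employed) = 38/(38+37) = 38/75

P(Yes|Employed) = 38/75 ≈ 50.67%


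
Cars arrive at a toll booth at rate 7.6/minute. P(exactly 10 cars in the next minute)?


Poisson(λ=7.6): P(X=10) = e^(-λ)×λ^k/k!
= e^(-7.6) × 7.6^10 / 10!
≈ 0.0005004514334 × 642888893.234 / 3628800 ≈ 0.088661

P(X=10) ≈ 0.088661 ≈ 8.87%


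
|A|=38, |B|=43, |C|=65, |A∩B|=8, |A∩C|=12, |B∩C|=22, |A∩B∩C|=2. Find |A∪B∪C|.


|A∪B∪C| = 38+43+65-8-12-22+2 = 106

|A∪B∪C| = 106


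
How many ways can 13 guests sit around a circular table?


Circular arrangements of 13 distinct objects: fix one position to break rotational symmetry.
(n-1)! = 12! = 479001600

479001600


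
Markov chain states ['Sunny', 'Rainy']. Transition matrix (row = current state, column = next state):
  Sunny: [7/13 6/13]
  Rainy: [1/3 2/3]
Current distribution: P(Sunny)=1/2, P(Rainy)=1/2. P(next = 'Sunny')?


P(next=Sunny) = Σᵢ P(now=i)×P(i→Sunny)
= 1/2×7/13 + 1/2×1/3
= 7/26 + 1/6 = 17/39

P = 17/39 ≈ 0.4359


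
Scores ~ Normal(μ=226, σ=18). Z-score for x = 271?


z = (x - μ)/σ = (271 - 226)/18 = 2.5

z = 2.5


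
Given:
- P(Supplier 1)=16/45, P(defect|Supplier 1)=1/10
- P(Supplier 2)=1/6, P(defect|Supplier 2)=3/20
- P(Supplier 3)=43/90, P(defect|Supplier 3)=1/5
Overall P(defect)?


P(B) = Σ P(B|Aᵢ)×P(Aᵢ)
  1/10×16/45 = 8/225
  3/20×1/6 = 1/40
  1/5×43/90 = 43/450
Sum = 281/1800

P(defect) = 281/1800 ≈ 15.61%


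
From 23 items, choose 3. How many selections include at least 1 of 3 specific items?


Complement: C(23,3) - C(20,3) = 1771 - 1140 = 631

631


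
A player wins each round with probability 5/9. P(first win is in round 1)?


Geometric: P(X=1) = (1-p)^(k-1)×p = (4/9)^0×5/9 = 5/9

P(X=1) = 5/9 ≈ 55.56%


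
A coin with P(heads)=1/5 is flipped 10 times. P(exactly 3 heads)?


Binomial: P(X=3) = C(10,3)×p^3×(1-p)^7
= 120 × 1/125 × 16384/78125 = 393216/1953125

P(X=3) = 393216/1953125 ≈ 20.13%


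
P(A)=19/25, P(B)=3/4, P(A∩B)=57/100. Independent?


P(A)×P(B) = 57/100
P(A∩B) = 57/100
Equal ✓ → Independent

Yes, independent


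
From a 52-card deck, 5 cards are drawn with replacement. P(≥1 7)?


P(not a 7) = 48/52 = 12/13
P(none in 5 draws) = (12/13)^5 = 248832/371293
P(≥1 7) = 1 - 248832/371293 = 122461/371293

P = 122461/371293 ≈ 32.98%


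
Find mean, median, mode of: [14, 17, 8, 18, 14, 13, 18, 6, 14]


Sorted: [6, 8, 13, 14, 14, 14, 17, 18, 18]
Mean = 122/9
Median = 14
Freq: {14: 3, 17: 1, 8: 1, 18: 2, 13: 1, 6: 1}
Mode: [14]

Mean=122/9, Median=14, Mode=14


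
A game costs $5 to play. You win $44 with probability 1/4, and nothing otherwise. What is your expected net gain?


E[gain] = (44-5)×1/4 + (-5)×3/4
= 39/4 - 15/4 = 6

Expected net gain = $6 ≈ $6.00


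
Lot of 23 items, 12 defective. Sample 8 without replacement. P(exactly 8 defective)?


Hypergeometric: C(12,8)×C(11,0)/C(23,8)
= 495×1/490314 = 15/14858

P(X=8) = 15/14858 ≈ 0.10%


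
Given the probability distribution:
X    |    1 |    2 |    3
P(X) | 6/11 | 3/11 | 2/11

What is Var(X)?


E[X] = 18/11
E[X²] = 36/11
Var(X) = E[X²] - (E[X])² = 36/11 - 324/121 = 72/121

Var(X) = 72/121 ≈ 0.5950


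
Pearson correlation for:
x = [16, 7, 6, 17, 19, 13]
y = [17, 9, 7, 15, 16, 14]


n=6, Σx=78, Σy=78, Σxy=1118, Σx²=1160, Σy²=1096
r = (6×1118 - 78×78)/√((6×1160 - 78²)(6×1096 - 78²))
= 624/√(876×492) = 624/√430992 ≈ 624/656.4998 ≈ 0.9505

r ≈ 0.9505


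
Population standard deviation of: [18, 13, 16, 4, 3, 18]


Mean = 72/6 = 12
  (18-12)²=36
  (13-12)²=1
  (16-12)²=16
  (4-12)²=64
  (3-12)²=81
  (18-12)²=36
Σ(x-μ)² = 234
σ² = 234/6 = 39

σ = √(39) ≈ 6.2450


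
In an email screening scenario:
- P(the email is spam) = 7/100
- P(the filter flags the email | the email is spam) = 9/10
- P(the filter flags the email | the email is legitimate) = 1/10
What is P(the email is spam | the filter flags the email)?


Using Bayes' theorem:
P(A|B) = P(B|A)·P(A) / P(B)

P(the filter flags the email) = 9/10 × 7/100 + 1/10 × 93/100
= 63/1000 + 93/1000 = 39/250

P(the email is spam|the filter flags the email) = (63/1000) / (39/250) = 21/52

P(the email is spam|the filter flags the email) = 21/52 ≈ 40.38%


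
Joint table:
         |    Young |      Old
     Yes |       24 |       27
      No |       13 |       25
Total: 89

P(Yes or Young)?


P(Yes∨Young) = P(Yes) + P(Young) - P(Yes∧Young)
= (51 + 37 - 24)/89 = 64/89

P = 64/89 ≈ 71.91%


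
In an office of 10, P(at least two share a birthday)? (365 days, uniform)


P(all different) = Π(365-i)/365 for i=0..9
= 0.883052
P(match) = 1 - 0.883052 = 0.116948

P ≈ 0.1169 ≈ 11.69%


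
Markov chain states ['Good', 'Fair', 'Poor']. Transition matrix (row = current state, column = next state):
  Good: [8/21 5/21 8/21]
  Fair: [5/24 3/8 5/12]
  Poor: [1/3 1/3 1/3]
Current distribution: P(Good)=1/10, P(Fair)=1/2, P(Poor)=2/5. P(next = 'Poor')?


P(next=Poor) = Σᵢ P(now=i)×P(i→Poor)
= 1/10×8/21 + 1/2×5/12 + 2/5×1/3
= 4/105 + 5/24 + 2/15 = 319/840

P = 319/840 ≈ 0.3798


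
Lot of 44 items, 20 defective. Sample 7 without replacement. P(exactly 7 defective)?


Hypergeometric: C(20,7)×C(24,0)/C(44,7)
= 77520×1/38320568 = 510/252109

P(X=7) = 510/252109 ≈ 0.20%


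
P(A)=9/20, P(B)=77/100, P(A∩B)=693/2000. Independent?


P(A)×P(B) = 693/2000
P(A∩B) = 693/2000
Equal ✓ → Independent

Yes, independent


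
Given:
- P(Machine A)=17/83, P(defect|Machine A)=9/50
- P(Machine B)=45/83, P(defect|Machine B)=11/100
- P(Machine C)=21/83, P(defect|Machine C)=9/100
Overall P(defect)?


P(B) = Σ P(B|Aᵢ)×P(Aᵢ)
  9/50×17/83 = 153/4150
  11/100×45/83 = 99/1660
  9/100×21/83 = 189/8300
Sum = 99/830

P(defect) = 99/830 ≈ 11.93%


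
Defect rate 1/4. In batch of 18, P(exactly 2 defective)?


Binomial: P(X=2) = C(18,2)×p^2×(1-p)^16
= 153 × 1/16 × 43046721/4294967296 = 6586148313/68719476736

P(X=2) = 6586148313/68719476736 ≈ 9.58%


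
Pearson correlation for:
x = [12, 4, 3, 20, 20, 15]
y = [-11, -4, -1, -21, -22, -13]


n=6, Σx=74, Σy=-72, Σxy=-1206, Σx²=1194, Σy²=1232
r = (6×(-1206) - 74×(-72))/√((6×1194 - 74²)(6×1232 - (-72)²))
= -1908/√(1688×2208) = -1908/√3727104 ≈ -1908/1930.5709 ≈ -0.9883

r ≈ -0.9883


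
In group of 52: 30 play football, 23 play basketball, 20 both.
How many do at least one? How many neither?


|A∪B| = 30+23-20 = 33
Neither = 52-33 = 19

At least one: 33; Neither: 19


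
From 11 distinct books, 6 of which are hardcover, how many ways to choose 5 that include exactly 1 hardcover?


Choose 1 of the 6 hardcovers and 4 of the other 5 books:
C(6,1)×C(5,4) = 6×5 = 30

30


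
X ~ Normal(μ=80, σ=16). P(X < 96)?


z = (96-80)/16 = 1.0
P(Z < 1.0) = 0.8413

P(X < 96) ≈ 0.8413


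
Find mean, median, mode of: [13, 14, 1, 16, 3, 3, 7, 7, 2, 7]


Sorted: [1, 2, 3, 3, 7, 7, 7, 13, 14, 16]
Mean = 73/10
Median = 7
Freq: {13: 1, 14: 1, 1: 1, 16: 1, 3: 2, 7: 3, 2: 1}
Mode: [7]

Mean=73/10, Median=7, Mode=7


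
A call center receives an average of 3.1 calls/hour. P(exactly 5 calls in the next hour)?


Poisson(λ=3.1): P(X=5) = e^(-λ)×λ^k/k!
= e^(-3.1) × 3.1^5 / 5!
≈ 0.04504920239 × 286.29151 / 120 ≈ 0.107477

P(X=5) ≈ 0.107477 ≈ 10.75%


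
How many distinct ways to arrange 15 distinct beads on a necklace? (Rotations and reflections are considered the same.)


Free circular arrangements: rotations and reflections both identified.
(n-1)!/2 = 14!/2 = 87178291200/2 = 43589145600

43589145600


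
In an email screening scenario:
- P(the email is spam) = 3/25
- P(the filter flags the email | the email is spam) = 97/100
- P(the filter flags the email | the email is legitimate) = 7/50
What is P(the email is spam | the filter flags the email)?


Using Bayes' theorem:
P(A|B) = P(B|A)·P(A) / P(B)

P(the filter flags the email) = 97/100 × 3/25 + 7/50 × 22/25
= 291/2500 + 77/625 = 599/2500

P(the email is spam|the filter flags the email) = (291/2500) / (599/2500) = 291/599

P(the email is spam|the filter flags the email) = 291/599 ≈ 48.58%


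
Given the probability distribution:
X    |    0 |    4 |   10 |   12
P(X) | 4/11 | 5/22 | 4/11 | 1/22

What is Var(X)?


E[X] = 56/11
E[X²] = 512/11
Var(X) = E[X²] - (E[X])² = 512/11 - 3136/121 = 2496/121

Var(X) = 2496/121 ≈ 20.6281


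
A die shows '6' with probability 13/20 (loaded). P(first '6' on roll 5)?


Geometric: P(X=5) = (1-p)^(k-1)×p = (7/20)^4×13/20 = 31213/3200000

P(X=5) = 31213/3200000 ≈ 0.98%


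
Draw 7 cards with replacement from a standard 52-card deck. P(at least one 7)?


P(not a 7) = 48/52 = 12/13
P(none in 7 draws) = (12/13)^7 = 35831808/62748517
P(≥1 7) = 1 - 35831808/62748517 = 26916709/62748517

P = 26916709/62748517 ≈ 42.90%


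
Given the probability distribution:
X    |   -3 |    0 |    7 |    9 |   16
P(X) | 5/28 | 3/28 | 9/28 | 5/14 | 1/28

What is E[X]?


E[X] = Σ x·P(X=x)
= (-3)×(5/28) + (0)×(3/28) + (7)×(9/28) + (9)×(5/14) + (16)×(1/28)
= 11/2

E[X] = 11/2


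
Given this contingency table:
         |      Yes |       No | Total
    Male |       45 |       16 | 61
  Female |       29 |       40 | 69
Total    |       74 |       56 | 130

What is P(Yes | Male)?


P(Yes | Male) = 45/(45+16) = 45/61

P(Yes|Male) = 45/61 ≈ 73.77%


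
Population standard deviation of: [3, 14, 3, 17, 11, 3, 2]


Mean = 53/7
  (3-53/7)²=1024/49
  (14-53/7)²=2025/49
  (3-53/7)²=1024/49
  (17-53/7)²=4356/49
  (11-53/7)²=576/49
  (3-53/7)²=1024/49
  (2-53/7)²=1521/49
Σ(x-μ)² = 1650/7
σ² = (1650/7)/7 = 1650/49

σ = √(1650/49) ≈ 5.8029


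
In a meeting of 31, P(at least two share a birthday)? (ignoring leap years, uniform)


P(all different) = Π(365-i)/365 for i=0..30
= 0.269545
P(match) = 1 - 0.269545 = 0.730455

P ≈ 0.7305 ≈ 73.05%


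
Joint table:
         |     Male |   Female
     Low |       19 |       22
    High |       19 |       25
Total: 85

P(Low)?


P(Low) = (19+22)/85 = 41/85

P(Low) = 41/85 ≈ 48.24%


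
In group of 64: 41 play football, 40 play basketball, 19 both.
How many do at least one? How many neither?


|A∪B| = 41+40-19 = 62
Neither = 64-62 = 2

At least one: 62; Neither: 2


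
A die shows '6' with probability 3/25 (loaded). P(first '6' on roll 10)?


Geometric: P(X=10) = (1-p)^(k-1)×p = (22/25)^9×3/25 = 3621807653376/95367431640625

P(X=10) = 3621807653376/95367431640625 ≈ 3.80%


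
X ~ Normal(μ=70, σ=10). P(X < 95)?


z = (95-70)/10 = 2.5
P(Z < 2.5) = 0.9938

P(X < 95) ≈ 0.9938


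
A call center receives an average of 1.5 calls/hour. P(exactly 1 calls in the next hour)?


Poisson(λ=1.5): P(X=1) = e^(-λ)×λ^k/k!
= e^(-1.5) × 1.5^1 / 1!
≈ 0.2231301601 × 1.5 / 1 ≈ 0.334695

P(X=1) ≈ 0.334695 ≈ 33.47%


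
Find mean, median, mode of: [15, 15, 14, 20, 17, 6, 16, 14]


Sorted: [6, 14, 14, 15, 15, 16, 17, 20]
Mean = 117/8
Median = 15
Freq: {15: 2, 14: 2, 20: 1, 17: 1, 6: 1, 16: 1}
Mode: [14, 15]

Mean=117/8, Median=15, Mode=[14, 15]


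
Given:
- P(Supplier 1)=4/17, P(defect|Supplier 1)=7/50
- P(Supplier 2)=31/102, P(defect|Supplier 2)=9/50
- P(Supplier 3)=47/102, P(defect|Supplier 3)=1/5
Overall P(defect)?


P(B) = Σ P(B|Aᵢ)×P(Aᵢ)
  7/50×4/17 = 14/425
  9/50×31/102 = 93/1700
  1/5×47/102 = 47/510
Sum = 917/5100

P(defect) = 917/5100 ≈ 17.98%


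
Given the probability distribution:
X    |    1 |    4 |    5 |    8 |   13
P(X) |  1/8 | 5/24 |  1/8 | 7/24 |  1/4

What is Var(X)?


E[X] = 43/6
E[X²] = 135/2
Var(X) = E[X²] - (E[X])² = 135/2 - 1849/36 = 581/36

Var(X) = 581/36 ≈ 16.1389


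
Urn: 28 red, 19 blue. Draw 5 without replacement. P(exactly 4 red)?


Hypergeometric: C(28,4)×C(19,1)/C(47,5)
= 20475×19/1533939 = 129675/511313

P(X=4) = 129675/511313 ≈ 25.36%


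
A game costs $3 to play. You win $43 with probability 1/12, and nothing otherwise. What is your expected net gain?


E[gain] = (43-3)×1/12 + (-3)×11/12
= 10/3 - 11/4 = 7/12

Expected net gain = $7/12 ≈ $0.58


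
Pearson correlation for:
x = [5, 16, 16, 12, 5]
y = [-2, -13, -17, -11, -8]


n=5, Σx=54, Σy=-51, Σxy=-662, Σx²=706, Σy²=647
r = (5×(-662) - 54×(-51))/√((5×706 - 54²)(5×647 - (-51)²))
= -556/√(614×634) = -556/√389276 ≈ -556/623.9199 ≈ -0.8911

r ≈ -0.8911


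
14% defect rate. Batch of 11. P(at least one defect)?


P(all good) = (43/50)^11 = 929293739471222707/4882812500000000000
P(≥1 defect) = 3953518760528777293/4882812500000000000

P = 3953518760528777293/4882812500000000000 ≈ 80.97%


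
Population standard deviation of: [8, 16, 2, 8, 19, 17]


Mean = 70/6 = 35/3
  (8-35/3)²=121/9
  (16-35/3)²=169/9
  (2-35/3)²=841/9
  (8-35/3)²=121/9
  (19-35/3)²=484/9
  (17-35/3)²=256/9
Σ(x-μ)² = 664/3
σ² = (664/3)/6 = 332/9

σ = √(332/9) ≈ 6.0736


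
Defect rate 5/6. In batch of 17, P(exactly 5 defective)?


Binomial: P(X=5) = C(17,5)×p^5×(1-p)^12
= 6188 × 3125/7776 × 1/2176782336 = 4834375/4231664861184

P(X=5) = 4834375/4231664861184 ≈ 0.00%


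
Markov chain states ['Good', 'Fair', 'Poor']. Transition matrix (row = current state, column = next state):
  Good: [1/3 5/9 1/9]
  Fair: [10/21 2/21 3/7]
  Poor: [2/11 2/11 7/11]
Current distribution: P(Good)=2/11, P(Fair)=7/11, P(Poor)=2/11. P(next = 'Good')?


P(next=Good) = Σᵢ P(now=i)×P(i→Good)
= 2/11×1/3 + 7/11×10/21 + 2/11×2/11
= 2/33 + 10/33 + 4/121 = 48/121

P = 48/121 ≈ 0.3967


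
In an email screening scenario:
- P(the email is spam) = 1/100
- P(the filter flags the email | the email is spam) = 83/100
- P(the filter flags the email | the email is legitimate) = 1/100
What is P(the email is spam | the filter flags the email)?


Using Bayes' theorem:
P(A|B) = P(B|A)·P(A) / P(B)

P(the filter flags the email) = 83/100 × 1/100 + 1/100 × 99/100
= 83/10000 + 99/10000 = 91/5000

P(the email is spam|the filter flags the email) = (83/10000) / (91/5000) = 83/182

P(the email is spam|the filter flags the email) = 83/182 ≈ 45.60%
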